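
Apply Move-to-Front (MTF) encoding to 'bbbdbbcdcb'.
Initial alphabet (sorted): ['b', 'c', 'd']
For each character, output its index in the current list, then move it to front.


MTF encoding:
'b': index 0 in ['b', 'c', 'd'] -> ['b', 'c', 'd']
'b': index 0 in ['b', 'c', 'd'] -> ['b', 'c', 'd']
'b': index 0 in ['b', 'c', 'd'] -> ['b', 'c', 'd']
'd': index 2 in ['b', 'c', 'd'] -> ['d', 'b', 'c']
'b': index 1 in ['d', 'b', 'c'] -> ['b', 'd', 'c']
'b': index 0 in ['b', 'd', 'c'] -> ['b', 'd', 'c']
'c': index 2 in ['b', 'd', 'c'] -> ['c', 'b', 'd']
'd': index 2 in ['c', 'b', 'd'] -> ['d', 'c', 'b']
'c': index 1 in ['d', 'c', 'b'] -> ['c', 'd', 'b']
'b': index 2 in ['c', 'd', 'b'] -> ['b', 'c', 'd']


Output: [0, 0, 0, 2, 1, 0, 2, 2, 1, 2]


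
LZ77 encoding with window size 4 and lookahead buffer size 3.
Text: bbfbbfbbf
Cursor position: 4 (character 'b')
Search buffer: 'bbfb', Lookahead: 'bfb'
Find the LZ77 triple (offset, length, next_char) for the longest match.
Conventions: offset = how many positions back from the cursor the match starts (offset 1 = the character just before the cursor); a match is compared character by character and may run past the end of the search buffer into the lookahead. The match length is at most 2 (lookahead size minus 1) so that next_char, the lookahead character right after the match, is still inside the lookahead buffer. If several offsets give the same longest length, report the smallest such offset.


Try each offset into the search buffer:
  offset=1 (pos 3, char 'b'): match length 1
  offset=2 (pos 2, char 'f'): match length 0
  offset=3 (pos 1, char 'b'): match length 2
  offset=4 (pos 0, char 'b'): match length 1
Longest match has length 2 at offset 3.
next_char = character at position 4 + 2 = 6 -> 'b'

Best match: offset=3, length=2 (matching 'bf' starting at position 1)
LZ77 triple: (3, 2, 'b')


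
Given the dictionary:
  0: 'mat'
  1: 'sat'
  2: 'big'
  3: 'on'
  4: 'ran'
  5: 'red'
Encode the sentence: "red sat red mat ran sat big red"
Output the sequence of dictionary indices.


Look up each word in the dictionary:
  'red' -> 5
  'sat' -> 1
  'red' -> 5
  'mat' -> 0
  'ran' -> 4
  'sat' -> 1
  'big' -> 2
  'red' -> 5

Encoded: [5, 1, 5, 0, 4, 1, 2, 5]


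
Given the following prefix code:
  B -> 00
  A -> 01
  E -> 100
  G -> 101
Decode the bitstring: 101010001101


Decoding step by step:
Bits 101 -> G
Bits 01 -> A
Bits 00 -> B
Bits 01 -> A
Bits 101 -> G


Decoded message: GABAG


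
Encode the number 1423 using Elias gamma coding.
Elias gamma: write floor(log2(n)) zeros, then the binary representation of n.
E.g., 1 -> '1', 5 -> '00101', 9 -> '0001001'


num_bits = floor(log2(1423)) + 1 = 11
leading_zeros = num_bits - 1 = 10
binary(1423) = 10110001111

Elias gamma(1423) = '0000000000' + '10110001111' = 000000000010110001111 (21 bits)


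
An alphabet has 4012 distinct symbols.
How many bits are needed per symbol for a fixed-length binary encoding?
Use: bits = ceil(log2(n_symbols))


log2(4012) = 11.9701
Bracket: 2^11 = 2048 < 4012 <= 2^12 = 4096
So ceil(log2(4012)) = 12

bits = ceil(log2(4012)) = ceil(11.9701) = 12 bits


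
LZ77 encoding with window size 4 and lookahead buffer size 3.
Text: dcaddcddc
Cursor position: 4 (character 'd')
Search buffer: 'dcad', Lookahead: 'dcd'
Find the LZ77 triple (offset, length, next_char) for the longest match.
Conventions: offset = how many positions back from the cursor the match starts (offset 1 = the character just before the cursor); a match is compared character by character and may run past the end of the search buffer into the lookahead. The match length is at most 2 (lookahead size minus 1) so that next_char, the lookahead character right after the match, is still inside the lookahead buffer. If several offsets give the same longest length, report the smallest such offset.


Try each offset into the search buffer:
  offset=1 (pos 3, char 'd'): match length 1
  offset=2 (pos 2, char 'a'): match length 0
  offset=3 (pos 1, char 'c'): match length 0
  offset=4 (pos 0, char 'd'): match length 2
Longest match has length 2 at offset 4.
next_char = character at position 4 + 2 = 6 -> 'd'

Best match: offset=4, length=2 (matching 'dc' starting at position 0)
LZ77 triple: (4, 2, 'd')


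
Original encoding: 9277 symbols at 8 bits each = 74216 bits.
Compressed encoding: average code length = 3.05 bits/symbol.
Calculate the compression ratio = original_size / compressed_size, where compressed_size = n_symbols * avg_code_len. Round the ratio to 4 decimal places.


original_size = n_symbols * orig_bits = 9277 * 8 = 74216 bits
compressed_size = n_symbols * avg_code_len = 9277 * 3.05 = 28294.85 bits
ratio = original_size / compressed_size = 74216 / 28294.85 = 2.623

Compression ratio = 2.623


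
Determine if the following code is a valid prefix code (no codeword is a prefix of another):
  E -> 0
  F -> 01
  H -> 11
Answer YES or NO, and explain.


Checking each pair (does one codeword prefix another?):
  E='0' vs F='01': prefix -- VIOLATION

NO -- this is NOT a valid prefix code. E (0) is a prefix of F (01).


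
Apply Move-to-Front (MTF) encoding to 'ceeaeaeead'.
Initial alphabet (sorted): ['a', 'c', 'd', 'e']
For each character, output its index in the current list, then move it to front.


MTF encoding:
'c': index 1 in ['a', 'c', 'd', 'e'] -> ['c', 'a', 'd', 'e']
'e': index 3 in ['c', 'a', 'd', 'e'] -> ['e', 'c', 'a', 'd']
'e': index 0 in ['e', 'c', 'a', 'd'] -> ['e', 'c', 'a', 'd']
'a': index 2 in ['e', 'c', 'a', 'd'] -> ['a', 'e', 'c', 'd']
'e': index 1 in ['a', 'e', 'c', 'd'] -> ['e', 'a', 'c', 'd']
'a': index 1 in ['e', 'a', 'c', 'd'] -> ['a', 'e', 'c', 'd']
'e': index 1 in ['a', 'e', 'c', 'd'] -> ['e', 'a', 'c', 'd']
'e': index 0 in ['e', 'a', 'c', 'd'] -> ['e', 'a', 'c', 'd']
'a': index 1 in ['e', 'a', 'c', 'd'] -> ['a', 'e', 'c', 'd']
'd': index 3 in ['a', 'e', 'c', 'd'] -> ['d', 'a', 'e', 'c']


Output: [1, 3, 0, 2, 1, 1, 1, 0, 1, 3]


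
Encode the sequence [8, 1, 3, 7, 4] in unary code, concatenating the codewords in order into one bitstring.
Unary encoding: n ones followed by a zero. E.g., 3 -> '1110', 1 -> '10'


Encode each number as n ones followed by a terminating 0:
  8 -> 111111110 (9 bits)
  1 -> 10 (2 bits)
  3 -> 1110 (4 bits)
  7 -> 11111110 (8 bits)
  4 -> 11110 (5 bits)
Total length = 9 + 2 + 4 + 8 + 5 = 28 bits.

Unary([8, 1, 3, 7, 4]) = 1111111101011101111111011110 (28 bits)


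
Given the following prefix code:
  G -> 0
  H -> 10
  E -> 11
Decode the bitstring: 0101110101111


Decoding step by step:
Bits 0 -> G
Bits 10 -> H
Bits 11 -> E
Bits 10 -> H
Bits 10 -> H
Bits 11 -> E
Bits 11 -> E


Decoded message: GHEHHEE


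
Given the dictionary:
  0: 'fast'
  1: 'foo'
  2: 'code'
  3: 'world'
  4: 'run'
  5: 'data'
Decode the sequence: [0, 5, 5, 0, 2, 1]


Look up each index in the dictionary:
  0 -> 'fast'
  5 -> 'data'
  5 -> 'data'
  0 -> 'fast'
  2 -> 'code'
  1 -> 'foo'

Decoded: "fast data data fast code foo"


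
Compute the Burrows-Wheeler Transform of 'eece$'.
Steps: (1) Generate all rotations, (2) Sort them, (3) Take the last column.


Rotations (sorted):
  0: $eece -> last char: e
  1: ce$ee -> last char: e
  2: e$eec -> last char: c
  3: ece$e -> last char: e
  4: eece$ -> last char: $


BWT = eece$


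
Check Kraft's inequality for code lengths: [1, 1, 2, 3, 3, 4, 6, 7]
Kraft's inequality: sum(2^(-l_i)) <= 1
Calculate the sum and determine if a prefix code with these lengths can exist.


Sum = 2^(-1) + 2^(-1) + 2^(-2) + 2^(-3) + 2^(-3) + 2^(-4) + 2^(-6) + 2^(-7)
    = 0.5 + 0.5 + 0.25 + 0.125 + 0.125 + 0.0625 + 0.015625 + 0.0078125
    = 203/128 = 1.5859375
Since 1.5859375 > 1, Kraft's inequality is NOT satisfied.
A prefix code with these lengths CANNOT exist.

Kraft sum = 1.5859375. Not satisfied.


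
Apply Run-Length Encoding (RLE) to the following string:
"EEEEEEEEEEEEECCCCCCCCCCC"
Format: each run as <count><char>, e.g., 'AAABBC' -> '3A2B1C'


Scanning runs left to right:
  i=0: run of 'E' x 13 -> '13E'
  i=13: run of 'C' x 11 -> '11C'

RLE = 13E11C


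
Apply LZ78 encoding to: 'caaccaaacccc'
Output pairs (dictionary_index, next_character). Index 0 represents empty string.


LZ78 encoding steps:
Dictionary: {0: ''}
Step 1: w='' (idx 0), next='c' -> output (0, 'c'), add 'c' as idx 1
Step 2: w='' (idx 0), next='a' -> output (0, 'a'), add 'a' as idx 2
Step 3: w='a' (idx 2), next='c' -> output (2, 'c'), add 'ac' as idx 3
Step 4: w='c' (idx 1), next='a' -> output (1, 'a'), add 'ca' as idx 4
Step 5: w='a' (idx 2), next='a' -> output (2, 'a'), add 'aa' as idx 5
Step 6: w='c' (idx 1), next='c' -> output (1, 'c'), add 'cc' as idx 6
Step 7: w='cc' (idx 6), end of input -> output (6, '')


Encoded: [(0, 'c'), (0, 'a'), (2, 'c'), (1, 'a'), (2, 'a'), (1, 'c'), (6, '')]


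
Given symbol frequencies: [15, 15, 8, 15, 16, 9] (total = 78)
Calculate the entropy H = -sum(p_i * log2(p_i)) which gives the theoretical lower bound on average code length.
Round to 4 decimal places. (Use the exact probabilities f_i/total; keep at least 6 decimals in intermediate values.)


Per-symbol terms -p_i * log2(p_i) with p_i = f_i/78:
  p = 15/78 = 0.192308: log2(p) = -2.378512, -p*log2(p) = 0.457406
  p = 15/78 = 0.192308: log2(p) = -2.378512, -p*log2(p) = 0.457406
  p = 8/78 = 0.102564: log2(p) = -3.285402, -p*log2(p) = 0.336964
  p = 15/78 = 0.192308: log2(p) = -2.378512, -p*log2(p) = 0.457406
  p = 16/78 = 0.205128: log2(p) = -2.285402, -p*log2(p) = 0.468800
  p = 9/78 = 0.115385: log2(p) = -3.115477, -p*log2(p) = 0.359478
H = 0.457406 + 0.457406 + 0.336964 + 0.457406 + 0.468800 + 0.359478 = 2.537460

H = 2.5375 bits/symbol


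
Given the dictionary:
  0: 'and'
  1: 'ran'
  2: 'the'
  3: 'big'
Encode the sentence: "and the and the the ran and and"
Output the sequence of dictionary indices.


Look up each word in the dictionary:
  'and' -> 0
  'the' -> 2
  'and' -> 0
  'the' -> 2
  'the' -> 2
  'ran' -> 1
  'and' -> 0
  'and' -> 0

Encoded: [0, 2, 0, 2, 2, 1, 0, 0]


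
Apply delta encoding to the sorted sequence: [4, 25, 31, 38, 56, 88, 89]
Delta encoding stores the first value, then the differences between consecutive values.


First value: 4
Deltas:
  25 - 4 = 21
  31 - 25 = 6
  38 - 31 = 7
  56 - 38 = 18
  88 - 56 = 32
  89 - 88 = 1


Delta encoded: [4, 21, 6, 7, 18, 32, 1]


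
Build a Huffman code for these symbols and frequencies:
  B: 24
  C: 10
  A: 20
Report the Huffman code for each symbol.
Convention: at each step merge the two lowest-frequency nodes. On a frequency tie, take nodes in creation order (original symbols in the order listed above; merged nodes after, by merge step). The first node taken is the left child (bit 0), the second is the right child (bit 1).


Huffman tree construction:
Step 1: Merge C(10) + A(20) = 30
Step 2: Merge B(24) + (C+A)(30) = 54
Read each symbol's code off the tree from the root (left child = 0, right child = 1).

Codes:
  B: 0 (length 1)
  C: 10 (length 2)
  A: 11 (length 2)
Average code length: 84/54 = 1.5556 bits/symbol


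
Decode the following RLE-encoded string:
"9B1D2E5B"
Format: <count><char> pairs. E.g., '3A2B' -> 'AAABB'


Expanding each <count><char> pair:
  9B -> 'BBBBBBBBB'
  1D -> 'D'
  2E -> 'EE'
  5B -> 'BBBBB'

Decoded = BBBBBBBBBDEEBBBBB


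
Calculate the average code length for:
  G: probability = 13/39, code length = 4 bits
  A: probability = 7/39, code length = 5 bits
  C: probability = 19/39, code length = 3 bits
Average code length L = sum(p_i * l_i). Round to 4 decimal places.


Weighted contributions p_i * l_i:
  G: (13/39) * 4 = 52/39
  A: (7/39) * 5 = 35/39
  C: (19/39) * 3 = 57/39
Sum = (52 + 35 + 57)/39 = 144/39

L = 144/39 = 3.6923 bits/symbol


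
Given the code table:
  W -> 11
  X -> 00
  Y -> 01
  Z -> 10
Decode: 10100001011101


Decoding:
10 -> Z
10 -> Z
00 -> X
01 -> Y
01 -> Y
11 -> W
01 -> Y


Result: ZZXYYWY


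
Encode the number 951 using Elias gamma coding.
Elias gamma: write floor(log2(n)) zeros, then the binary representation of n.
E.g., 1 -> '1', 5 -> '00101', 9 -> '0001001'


num_bits = floor(log2(951)) + 1 = 10
leading_zeros = num_bits - 1 = 9
binary(951) = 1110110111

Elias gamma(951) = '000000000' + '1110110111' = 0000000001110110111 (19 bits)


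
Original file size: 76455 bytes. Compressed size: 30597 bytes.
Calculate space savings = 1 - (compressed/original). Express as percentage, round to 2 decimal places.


ratio = compressed/original = 30597/76455 = 0.400196
savings = 1 - ratio = 1 - 0.400196 = 0.599804
as a percentage: 0.599804 * 100 = 59.98%

Space savings = 1 - 30597/76455 = 59.98%


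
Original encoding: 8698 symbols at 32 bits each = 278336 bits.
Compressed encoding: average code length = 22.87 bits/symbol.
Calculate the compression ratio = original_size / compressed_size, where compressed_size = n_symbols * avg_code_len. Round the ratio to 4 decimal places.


original_size = n_symbols * orig_bits = 8698 * 32 = 278336 bits
compressed_size = n_symbols * avg_code_len = 8698 * 22.87 = 198923.26 bits
ratio = original_size / compressed_size = 278336 / 198923.26 = 1.3992

Compression ratio = 1.3992


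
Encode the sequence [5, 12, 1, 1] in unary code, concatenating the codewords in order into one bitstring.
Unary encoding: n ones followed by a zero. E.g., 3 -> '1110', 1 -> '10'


Encode each number as n ones followed by a terminating 0:
  5 -> 111110 (6 bits)
  12 -> 1111111111110 (13 bits)
  1 -> 10 (2 bits)
  1 -> 10 (2 bits)
Total length = 6 + 13 + 2 + 2 = 23 bits.

Unary([5, 12, 1, 1]) = 11111011111111111101010 (23 bits)


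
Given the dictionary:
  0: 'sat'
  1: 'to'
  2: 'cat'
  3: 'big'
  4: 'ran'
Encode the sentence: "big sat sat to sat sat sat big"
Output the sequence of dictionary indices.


Look up each word in the dictionary:
  'big' -> 3
  'sat' -> 0
  'sat' -> 0
  'to' -> 1
  'sat' -> 0
  'sat' -> 0
  'sat' -> 0
  'big' -> 3

Encoded: [3, 0, 0, 1, 0, 0, 0, 3]


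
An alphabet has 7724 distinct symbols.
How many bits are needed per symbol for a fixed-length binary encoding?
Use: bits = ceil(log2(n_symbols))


log2(7724) = 12.9151
Bracket: 2^12 = 4096 < 7724 <= 2^13 = 8192
So ceil(log2(7724)) = 13

bits = ceil(log2(7724)) = ceil(12.9151) = 13 bits


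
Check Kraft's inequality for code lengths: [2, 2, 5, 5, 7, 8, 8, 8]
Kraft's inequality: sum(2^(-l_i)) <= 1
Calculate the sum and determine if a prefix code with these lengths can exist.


Sum = 2^(-2) + 2^(-2) + 2^(-5) + 2^(-5) + 2^(-7) + 2^(-8) + 2^(-8) + 2^(-8)
    = 0.25 + 0.25 + 0.03125 + 0.03125 + 0.0078125 + 0.00390625 + 0.00390625 + 0.00390625
    = 149/256 = 0.58203125
Since 0.58203125 <= 1, Kraft's inequality IS satisfied.
A prefix code with these lengths CAN exist.

Kraft sum = 0.58203125. Satisfied.


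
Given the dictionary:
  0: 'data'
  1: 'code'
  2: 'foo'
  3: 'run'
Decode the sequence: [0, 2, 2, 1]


Look up each index in the dictionary:
  0 -> 'data'
  2 -> 'foo'
  2 -> 'foo'
  1 -> 'code'

Decoded: "data foo foo code"


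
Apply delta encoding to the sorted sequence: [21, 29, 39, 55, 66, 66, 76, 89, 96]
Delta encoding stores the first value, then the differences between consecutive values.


First value: 21
Deltas:
  29 - 21 = 8
  39 - 29 = 10
  55 - 39 = 16
  66 - 55 = 11
  66 - 66 = 0
  76 - 66 = 10
  89 - 76 = 13
  96 - 89 = 7


Delta encoded: [21, 8, 10, 16, 11, 0, 10, 13, 7]


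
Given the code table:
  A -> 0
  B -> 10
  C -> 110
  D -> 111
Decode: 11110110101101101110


Decoding:
111 -> D
10 -> B
110 -> C
10 -> B
110 -> C
110 -> C
111 -> D
0 -> A


Result: DBCBCCDA


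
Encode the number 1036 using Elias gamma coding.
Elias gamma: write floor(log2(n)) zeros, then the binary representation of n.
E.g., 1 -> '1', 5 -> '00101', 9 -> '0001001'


num_bits = floor(log2(1036)) + 1 = 11
leading_zeros = num_bits - 1 = 10
binary(1036) = 10000001100

Elias gamma(1036) = '0000000000' + '10000001100' = 000000000010000001100 (21 bits)


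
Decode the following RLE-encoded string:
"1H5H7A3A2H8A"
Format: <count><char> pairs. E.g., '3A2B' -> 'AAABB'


Expanding each <count><char> pair:
  1H -> 'H'
  5H -> 'HHHHH'
  7A -> 'AAAAAAA'
  3A -> 'AAA'
  2H -> 'HH'
  8A -> 'AAAAAAAA'

Decoded = HHHHHHAAAAAAAAAAHHAAAAAAAA


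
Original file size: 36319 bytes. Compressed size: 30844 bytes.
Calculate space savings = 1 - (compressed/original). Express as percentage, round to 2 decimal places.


ratio = compressed/original = 30844/36319 = 0.849252
savings = 1 - ratio = 1 - 0.849252 = 0.150748
as a percentage: 0.150748 * 100 = 15.07%

Space savings = 1 - 30844/36319 = 15.07%


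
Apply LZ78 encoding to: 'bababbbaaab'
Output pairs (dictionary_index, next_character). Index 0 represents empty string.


LZ78 encoding steps:
Dictionary: {0: ''}
Step 1: w='' (idx 0), next='b' -> output (0, 'b'), add 'b' as idx 1
Step 2: w='' (idx 0), next='a' -> output (0, 'a'), add 'a' as idx 2
Step 3: w='b' (idx 1), next='a' -> output (1, 'a'), add 'ba' as idx 3
Step 4: w='b' (idx 1), next='b' -> output (1, 'b'), add 'bb' as idx 4
Step 5: w='ba' (idx 3), next='a' -> output (3, 'a'), add 'baa' as idx 5
Step 6: w='a' (idx 2), next='b' -> output (2, 'b'), add 'ab' as idx 6


Encoded: [(0, 'b'), (0, 'a'), (1, 'a'), (1, 'b'), (3, 'a'), (2, 'b')]


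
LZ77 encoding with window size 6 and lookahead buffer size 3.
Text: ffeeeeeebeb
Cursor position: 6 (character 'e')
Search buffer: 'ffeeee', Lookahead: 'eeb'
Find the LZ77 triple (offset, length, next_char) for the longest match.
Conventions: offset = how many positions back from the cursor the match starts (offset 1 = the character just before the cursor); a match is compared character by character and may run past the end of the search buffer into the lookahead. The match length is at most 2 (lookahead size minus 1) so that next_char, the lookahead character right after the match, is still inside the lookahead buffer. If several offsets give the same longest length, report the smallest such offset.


Try each offset into the search buffer:
  offset=1 (pos 5, char 'e'): match length 2
  offset=2 (pos 4, char 'e'): match length 2
  offset=3 (pos 3, char 'e'): match length 2
  offset=4 (pos 2, char 'e'): match length 2
  offset=5 (pos 1, char 'f'): match length 0
  offset=6 (pos 0, char 'f'): match length 0
Longest match has length 2, found at offsets 1, 2, 3, 4; take the smallest, offset 1.
next_char = character at position 6 + 2 = 8 -> 'b'

Best match: offset=1, length=2 (matching 'ee' starting at position 5)
LZ77 triple: (1, 2, 'b')


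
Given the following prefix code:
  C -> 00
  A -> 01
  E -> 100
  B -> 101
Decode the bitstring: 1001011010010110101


Decoding step by step:
Bits 100 -> E
Bits 101 -> B
Bits 101 -> B
Bits 00 -> C
Bits 101 -> B
Bits 101 -> B
Bits 01 -> A


Decoded message: EBBCBBA


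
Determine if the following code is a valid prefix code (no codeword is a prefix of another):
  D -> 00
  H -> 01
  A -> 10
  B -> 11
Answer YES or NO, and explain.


Checking each pair (does one codeword prefix another?):
  D='00' vs H='01': no prefix
  D='00' vs A='10': no prefix
  D='00' vs B='11': no prefix
  H='01' vs D='00': no prefix
  H='01' vs A='10': no prefix
  H='01' vs B='11': no prefix
  A='10' vs D='00': no prefix
  A='10' vs H='01': no prefix
  A='10' vs B='11': no prefix
  B='11' vs D='00': no prefix
  B='11' vs H='01': no prefix
  B='11' vs A='10': no prefix
No violation found over all pairs.

YES -- this is a valid prefix code. No codeword is a prefix of any other codeword.


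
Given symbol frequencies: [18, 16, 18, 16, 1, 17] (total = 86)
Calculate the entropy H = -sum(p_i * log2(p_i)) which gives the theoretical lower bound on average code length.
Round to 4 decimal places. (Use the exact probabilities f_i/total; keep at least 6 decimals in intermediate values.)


Per-symbol terms -p_i * log2(p_i) with p_i = f_i/86:
  p = 18/86 = 0.209302: log2(p) = -2.256340, -p*log2(p) = 0.472257
  p = 16/86 = 0.186047: log2(p) = -2.426265, -p*log2(p) = 0.451398
  p = 18/86 = 0.209302: log2(p) = -2.256340, -p*log2(p) = 0.472257
  p = 16/86 = 0.186047: log2(p) = -2.426265, -p*log2(p) = 0.451398
  p = 1/86 = 0.011628: log2(p) = -6.426265, -p*log2(p) = 0.074724
  p = 17/86 = 0.197674: log2(p) = -2.338802, -p*log2(p) = 0.462321
H = 0.472257 + 0.451398 + 0.472257 + 0.451398 + 0.074724 + 0.462321 = 2.384355

H = 2.3844 bits/symbol


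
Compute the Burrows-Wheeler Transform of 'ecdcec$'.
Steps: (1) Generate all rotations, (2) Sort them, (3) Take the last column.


Rotations (sorted):
  0: $ecdcec -> last char: c
  1: c$ecdce -> last char: e
  2: cdcec$e -> last char: e
  3: cec$ecd -> last char: d
  4: dcec$ec -> last char: c
  5: ec$ecdc -> last char: c
  6: ecdcec$ -> last char: $


BWT = ceedcc$


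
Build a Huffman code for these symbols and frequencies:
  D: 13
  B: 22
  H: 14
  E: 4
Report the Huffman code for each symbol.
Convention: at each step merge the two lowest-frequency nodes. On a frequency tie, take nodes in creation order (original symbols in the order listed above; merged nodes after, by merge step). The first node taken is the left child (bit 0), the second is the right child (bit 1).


Huffman tree construction:
Step 1: Merge E(4) + D(13) = 17
Step 2: Merge H(14) + (E+D)(17) = 31
Step 3: Merge B(22) + (H+(E+D))(31) = 53
Read each symbol's code off the tree from the root (left child = 0, right child = 1).

Codes:
  D: 111 (length 3)
  B: 0 (length 1)
  H: 10 (length 2)
  E: 110 (length 3)
Average code length: 101/53 = 1.9057 bits/symbol


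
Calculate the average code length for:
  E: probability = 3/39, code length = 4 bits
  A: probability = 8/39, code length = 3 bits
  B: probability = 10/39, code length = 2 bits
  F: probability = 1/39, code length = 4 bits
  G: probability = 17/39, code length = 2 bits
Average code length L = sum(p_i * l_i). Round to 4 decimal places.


Weighted contributions p_i * l_i:
  E: (3/39) * 4 = 12/39
  A: (8/39) * 3 = 24/39
  B: (10/39) * 2 = 20/39
  F: (1/39) * 4 = 4/39
  G: (17/39) * 2 = 34/39
Sum = (12 + 24 + 20 + 4 + 34)/39 = 94/39

L = 94/39 = 2.4103 bits/symbol


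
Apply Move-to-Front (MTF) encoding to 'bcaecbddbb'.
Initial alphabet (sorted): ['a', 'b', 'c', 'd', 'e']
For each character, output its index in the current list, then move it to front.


MTF encoding:
'b': index 1 in ['a', 'b', 'c', 'd', 'e'] -> ['b', 'a', 'c', 'd', 'e']
'c': index 2 in ['b', 'a', 'c', 'd', 'e'] -> ['c', 'b', 'a', 'd', 'e']
'a': index 2 in ['c', 'b', 'a', 'd', 'e'] -> ['a', 'c', 'b', 'd', 'e']
'e': index 4 in ['a', 'c', 'b', 'd', 'e'] -> ['e', 'a', 'c', 'b', 'd']
'c': index 2 in ['e', 'a', 'c', 'b', 'd'] -> ['c', 'e', 'a', 'b', 'd']
'b': index 3 in ['c', 'e', 'a', 'b', 'd'] -> ['b', 'c', 'e', 'a', 'd']
'd': index 4 in ['b', 'c', 'e', 'a', 'd'] -> ['d', 'b', 'c', 'e', 'a']
'd': index 0 in ['d', 'b', 'c', 'e', 'a'] -> ['d', 'b', 'c', 'e', 'a']
'b': index 1 in ['d', 'b', 'c', 'e', 'a'] -> ['b', 'd', 'c', 'e', 'a']
'b': index 0 in ['b', 'd', 'c', 'e', 'a'] -> ['b', 'd', 'c', 'e', 'a']


Output: [1, 2, 2, 4, 2, 3, 4, 0, 1, 0]


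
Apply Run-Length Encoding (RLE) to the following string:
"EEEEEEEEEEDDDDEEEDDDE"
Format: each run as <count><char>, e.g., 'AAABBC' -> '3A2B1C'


Scanning runs left to right:
  i=0: run of 'E' x 10 -> '10E'
  i=10: run of 'D' x 4 -> '4D'
  i=14: run of 'E' x 3 -> '3E'
  i=17: run of 'D' x 3 -> '3D'
  i=20: run of 'E' x 1 -> '1E'

RLE = 10E4D3E3D1E


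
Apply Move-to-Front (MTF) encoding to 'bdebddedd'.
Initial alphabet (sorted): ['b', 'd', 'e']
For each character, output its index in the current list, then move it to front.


MTF encoding:
'b': index 0 in ['b', 'd', 'e'] -> ['b', 'd', 'e']
'd': index 1 in ['b', 'd', 'e'] -> ['d', 'b', 'e']
'e': index 2 in ['d', 'b', 'e'] -> ['e', 'd', 'b']
'b': index 2 in ['e', 'd', 'b'] -> ['b', 'e', 'd']
'd': index 2 in ['b', 'e', 'd'] -> ['d', 'b', 'e']
'd': index 0 in ['d', 'b', 'e'] -> ['d', 'b', 'e']
'e': index 2 in ['d', 'b', 'e'] -> ['e', 'd', 'b']
'd': index 1 in ['e', 'd', 'b'] -> ['d', 'e', 'b']
'd': index 0 in ['d', 'e', 'b'] -> ['d', 'e', 'b']


Output: [0, 1, 2, 2, 2, 0, 2, 1, 0]


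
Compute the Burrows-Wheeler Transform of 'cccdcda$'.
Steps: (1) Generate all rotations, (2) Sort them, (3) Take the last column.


Rotations (sorted):
  0: $cccdcda -> last char: a
  1: a$cccdcd -> last char: d
  2: cccdcda$ -> last char: $
  3: ccdcda$c -> last char: c
  4: cda$cccd -> last char: d
  5: cdcda$cc -> last char: c
  6: da$cccdc -> last char: c
  7: dcda$ccc -> last char: c


BWT = ad$cdccc


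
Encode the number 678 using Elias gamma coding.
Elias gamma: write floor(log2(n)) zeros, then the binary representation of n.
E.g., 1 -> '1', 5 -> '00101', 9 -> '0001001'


num_bits = floor(log2(678)) + 1 = 10
leading_zeros = num_bits - 1 = 9
binary(678) = 1010100110

Elias gamma(678) = '000000000' + '1010100110' = 0000000001010100110 (19 bits)


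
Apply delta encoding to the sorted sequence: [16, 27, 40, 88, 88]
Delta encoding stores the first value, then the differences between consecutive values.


First value: 16
Deltas:
  27 - 16 = 11
  40 - 27 = 13
  88 - 40 = 48
  88 - 88 = 0


Delta encoded: [16, 11, 13, 48, 0]


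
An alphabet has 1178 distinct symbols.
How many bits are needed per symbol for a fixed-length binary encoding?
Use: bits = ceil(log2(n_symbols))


log2(1178) = 10.2021
Bracket: 2^10 = 1024 < 1178 <= 2^11 = 2048
So ceil(log2(1178)) = 11

bits = ceil(log2(1178)) = ceil(10.2021) = 11 bits


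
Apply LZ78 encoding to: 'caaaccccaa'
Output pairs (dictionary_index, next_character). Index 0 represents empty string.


LZ78 encoding steps:
Dictionary: {0: ''}
Step 1: w='' (idx 0), next='c' -> output (0, 'c'), add 'c' as idx 1
Step 2: w='' (idx 0), next='a' -> output (0, 'a'), add 'a' as idx 2
Step 3: w='a' (idx 2), next='a' -> output (2, 'a'), add 'aa' as idx 3
Step 4: w='c' (idx 1), next='c' -> output (1, 'c'), add 'cc' as idx 4
Step 5: w='cc' (idx 4), next='a' -> output (4, 'a'), add 'cca' as idx 5
Step 6: w='a' (idx 2), end of input -> output (2, '')


Encoded: [(0, 'c'), (0, 'a'), (2, 'a'), (1, 'c'), (4, 'a'), (2, '')]


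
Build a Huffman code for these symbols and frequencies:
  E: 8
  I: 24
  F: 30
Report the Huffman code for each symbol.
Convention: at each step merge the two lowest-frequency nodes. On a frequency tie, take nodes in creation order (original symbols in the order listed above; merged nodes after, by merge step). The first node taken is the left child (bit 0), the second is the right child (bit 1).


Huffman tree construction:
Step 1: Merge E(8) + I(24) = 32
Step 2: Merge F(30) + (E+I)(32) = 62
Read each symbol's code off the tree from the root (left child = 0, right child = 1).

Codes:
  E: 10 (length 2)
  I: 11 (length 2)
  F: 0 (length 1)
Average code length: 94/62 = 1.5161 bits/symbol


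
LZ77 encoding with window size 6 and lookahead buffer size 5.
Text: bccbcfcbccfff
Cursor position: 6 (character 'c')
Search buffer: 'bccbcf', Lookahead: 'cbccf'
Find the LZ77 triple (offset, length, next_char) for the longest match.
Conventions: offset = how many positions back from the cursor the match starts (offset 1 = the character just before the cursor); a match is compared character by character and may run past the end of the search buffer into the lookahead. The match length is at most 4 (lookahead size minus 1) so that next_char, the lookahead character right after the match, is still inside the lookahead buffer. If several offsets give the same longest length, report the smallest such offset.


Try each offset into the search buffer:
  offset=1 (pos 5, char 'f'): match length 0
  offset=2 (pos 4, char 'c'): match length 1
  offset=3 (pos 3, char 'b'): match length 0
  offset=4 (pos 2, char 'c'): match length 3
  offset=5 (pos 1, char 'c'): match length 1
  offset=6 (pos 0, char 'b'): match length 0
Longest match has length 3 at offset 4.
next_char = character at position 6 + 3 = 9 -> 'c'

Best match: offset=4, length=3 (matching 'cbc' starting at position 2)
LZ77 triple: (4, 3, 'c')


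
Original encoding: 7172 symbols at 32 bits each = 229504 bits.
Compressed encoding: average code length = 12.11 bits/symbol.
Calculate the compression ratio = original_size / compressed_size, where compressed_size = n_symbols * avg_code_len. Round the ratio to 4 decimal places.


original_size = n_symbols * orig_bits = 7172 * 32 = 229504 bits
compressed_size = n_symbols * avg_code_len = 7172 * 12.11 = 86852.92 bits
ratio = original_size / compressed_size = 229504 / 86852.92 = 2.6424

Compression ratio = 2.6424


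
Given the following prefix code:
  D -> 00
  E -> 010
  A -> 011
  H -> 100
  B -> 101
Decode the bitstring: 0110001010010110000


Decoding step by step:
Bits 011 -> A
Bits 00 -> D
Bits 010 -> E
Bits 100 -> H
Bits 101 -> B
Bits 100 -> H
Bits 00 -> D


Decoded message: ADEHBHD


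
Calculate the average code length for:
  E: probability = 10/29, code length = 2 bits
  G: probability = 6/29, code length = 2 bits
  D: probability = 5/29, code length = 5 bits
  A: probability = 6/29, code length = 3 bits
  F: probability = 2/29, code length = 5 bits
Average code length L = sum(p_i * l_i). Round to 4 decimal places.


Weighted contributions p_i * l_i:
  E: (10/29) * 2 = 20/29
  G: (6/29) * 2 = 12/29
  D: (5/29) * 5 = 25/29
  A: (6/29) * 3 = 18/29
  F: (2/29) * 5 = 10/29
Sum = (20 + 12 + 25 + 18 + 10)/29 = 85/29

L = 85/29 = 2.9310 bits/symbol


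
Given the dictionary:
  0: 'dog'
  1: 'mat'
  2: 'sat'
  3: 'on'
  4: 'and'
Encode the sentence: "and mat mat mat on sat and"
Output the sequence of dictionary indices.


Look up each word in the dictionary:
  'and' -> 4
  'mat' -> 1
  'mat' -> 1
  'mat' -> 1
  'on' -> 3
  'sat' -> 2
  'and' -> 4

Encoded: [4, 1, 1, 1, 3, 2, 4]


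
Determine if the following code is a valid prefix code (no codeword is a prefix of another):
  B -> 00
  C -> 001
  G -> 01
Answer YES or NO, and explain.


Checking each pair (does one codeword prefix another?):
  B='00' vs C='001': prefix -- VIOLATION

NO -- this is NOT a valid prefix code. B (00) is a prefix of C (001).


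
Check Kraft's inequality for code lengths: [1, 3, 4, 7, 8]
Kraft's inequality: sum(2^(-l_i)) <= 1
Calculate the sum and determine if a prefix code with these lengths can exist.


Sum = 2^(-1) + 2^(-3) + 2^(-4) + 2^(-7) + 2^(-8)
    = 0.5 + 0.125 + 0.0625 + 0.0078125 + 0.00390625
    = 179/256 = 0.69921875
Since 0.69921875 <= 1, Kraft's inequality IS satisfied.
A prefix code with these lengths CAN exist.

Kraft sum = 0.69921875. Satisfied.


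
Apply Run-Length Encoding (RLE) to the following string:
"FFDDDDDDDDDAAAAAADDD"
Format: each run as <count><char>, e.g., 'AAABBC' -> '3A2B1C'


Scanning runs left to right:
  i=0: run of 'F' x 2 -> '2F'
  i=2: run of 'D' x 9 -> '9D'
  i=11: run of 'A' x 6 -> '6A'
  i=17: run of 'D' x 3 -> '3D'

RLE = 2F9D6A3D


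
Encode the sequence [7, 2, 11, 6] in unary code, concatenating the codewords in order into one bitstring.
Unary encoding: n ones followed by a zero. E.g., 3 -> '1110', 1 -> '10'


Encode each number as n ones followed by a terminating 0:
  7 -> 11111110 (8 bits)
  2 -> 110 (3 bits)
  11 -> 111111111110 (12 bits)
  6 -> 1111110 (7 bits)
Total length = 8 + 3 + 12 + 7 = 30 bits.

Unary([7, 2, 11, 6]) = 111111101101111111111101111110 (30 bits)


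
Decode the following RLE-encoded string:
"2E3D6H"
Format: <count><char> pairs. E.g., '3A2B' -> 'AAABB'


Expanding each <count><char> pair:
  2E -> 'EE'
  3D -> 'DDD'
  6H -> 'HHHHHH'

Decoded = EEDDDHHHHHH


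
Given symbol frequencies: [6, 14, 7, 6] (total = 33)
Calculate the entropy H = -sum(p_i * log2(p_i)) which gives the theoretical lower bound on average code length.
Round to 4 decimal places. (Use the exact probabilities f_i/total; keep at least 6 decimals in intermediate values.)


Per-symbol terms -p_i * log2(p_i) with p_i = f_i/33:
  p = 6/33 = 0.181818: log2(p) = -2.459432, -p*log2(p) = 0.447169
  p = 14/33 = 0.424242: log2(p) = -1.237039, -p*log2(p) = 0.524805
  p = 7/33 = 0.212121: log2(p) = -2.237039, -p*log2(p) = 0.474523
  p = 6/33 = 0.181818: log2(p) = -2.459432, -p*log2(p) = 0.447169
H = 0.447169 + 0.524805 + 0.474523 + 0.447169 = 1.893666

H = 1.8937 bits/symbol


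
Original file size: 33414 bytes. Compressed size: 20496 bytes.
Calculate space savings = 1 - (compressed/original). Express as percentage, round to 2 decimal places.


ratio = compressed/original = 20496/33414 = 0.613396
savings = 1 - ratio = 1 - 0.613396 = 0.386604
as a percentage: 0.386604 * 100 = 38.66%

Space savings = 1 - 20496/33414 = 38.66%


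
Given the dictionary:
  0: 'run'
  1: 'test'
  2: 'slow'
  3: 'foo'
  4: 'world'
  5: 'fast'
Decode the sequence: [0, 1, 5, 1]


Look up each index in the dictionary:
  0 -> 'run'
  1 -> 'test'
  5 -> 'fast'
  1 -> 'test'

Decoded: "run test fast test"


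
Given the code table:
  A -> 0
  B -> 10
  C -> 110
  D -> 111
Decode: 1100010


Decoding:
110 -> C
0 -> A
0 -> A
10 -> B


Result: CAAB


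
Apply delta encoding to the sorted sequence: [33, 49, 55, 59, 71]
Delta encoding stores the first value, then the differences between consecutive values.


First value: 33
Deltas:
  49 - 33 = 16
  55 - 49 = 6
  59 - 55 = 4
  71 - 59 = 12


Delta encoded: [33, 16, 6, 4, 12]


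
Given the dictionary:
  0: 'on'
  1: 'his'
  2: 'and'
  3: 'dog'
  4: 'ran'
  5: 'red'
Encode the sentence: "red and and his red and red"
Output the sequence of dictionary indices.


Look up each word in the dictionary:
  'red' -> 5
  'and' -> 2
  'and' -> 2
  'his' -> 1
  'red' -> 5
  'and' -> 2
  'red' -> 5

Encoded: [5, 2, 2, 1, 5, 2, 5]


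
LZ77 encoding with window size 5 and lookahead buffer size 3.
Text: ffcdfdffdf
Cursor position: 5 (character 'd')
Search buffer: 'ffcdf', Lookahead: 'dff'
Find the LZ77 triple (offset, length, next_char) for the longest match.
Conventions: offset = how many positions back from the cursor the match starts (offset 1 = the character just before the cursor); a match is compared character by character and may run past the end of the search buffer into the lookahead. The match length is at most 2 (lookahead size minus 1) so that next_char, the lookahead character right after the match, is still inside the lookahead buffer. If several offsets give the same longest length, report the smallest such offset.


Try each offset into the search buffer:
  offset=1 (pos 4, char 'f'): match length 0
  offset=2 (pos 3, char 'd'): match length 2
  offset=3 (pos 2, char 'c'): match length 0
  offset=4 (pos 1, char 'f'): match length 0
  offset=5 (pos 0, char 'f'): match length 0
Longest match has length 2 at offset 2.
next_char = character at position 5 + 2 = 7 -> 'f'

Best match: offset=2, length=2 (matching 'df' starting at position 3)
LZ77 triple: (2, 2, 'f')


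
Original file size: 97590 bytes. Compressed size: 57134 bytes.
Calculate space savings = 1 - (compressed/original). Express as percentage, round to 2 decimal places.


ratio = compressed/original = 57134/97590 = 0.585449
savings = 1 - ratio = 1 - 0.585449 = 0.414551
as a percentage: 0.414551 * 100 = 41.46%

Space savings = 1 - 57134/97590 = 41.46%


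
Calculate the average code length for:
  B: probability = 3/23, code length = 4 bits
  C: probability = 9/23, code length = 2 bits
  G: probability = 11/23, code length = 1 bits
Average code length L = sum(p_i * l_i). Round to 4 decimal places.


Weighted contributions p_i * l_i:
  B: (3/23) * 4 = 12/23
  C: (9/23) * 2 = 18/23
  G: (11/23) * 1 = 11/23
Sum = (12 + 18 + 11)/23 = 41/23

L = 41/23 = 1.7826 bits/symbol


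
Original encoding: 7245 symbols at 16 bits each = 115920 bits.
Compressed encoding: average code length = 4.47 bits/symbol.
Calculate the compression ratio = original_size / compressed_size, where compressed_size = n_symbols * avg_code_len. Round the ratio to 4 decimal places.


original_size = n_symbols * orig_bits = 7245 * 16 = 115920 bits
compressed_size = n_symbols * avg_code_len = 7245 * 4.47 = 32385.15 bits
ratio = original_size / compressed_size = 115920 / 32385.15 = 3.5794

Compression ratio = 3.5794


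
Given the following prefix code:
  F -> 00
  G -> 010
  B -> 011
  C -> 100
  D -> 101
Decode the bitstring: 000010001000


Decoding step by step:
Bits 00 -> F
Bits 00 -> F
Bits 100 -> C
Bits 010 -> G
Bits 00 -> F


Decoded message: FFCGF


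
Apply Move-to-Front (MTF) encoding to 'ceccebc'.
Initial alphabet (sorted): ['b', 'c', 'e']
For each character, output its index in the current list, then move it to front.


MTF encoding:
'c': index 1 in ['b', 'c', 'e'] -> ['c', 'b', 'e']
'e': index 2 in ['c', 'b', 'e'] -> ['e', 'c', 'b']
'c': index 1 in ['e', 'c', 'b'] -> ['c', 'e', 'b']
'c': index 0 in ['c', 'e', 'b'] -> ['c', 'e', 'b']
'e': index 1 in ['c', 'e', 'b'] -> ['e', 'c', 'b']
'b': index 2 in ['e', 'c', 'b'] -> ['b', 'e', 'c']
'c': index 2 in ['b', 'e', 'c'] -> ['c', 'b', 'e']


Output: [1, 2, 1, 0, 1, 2, 2]


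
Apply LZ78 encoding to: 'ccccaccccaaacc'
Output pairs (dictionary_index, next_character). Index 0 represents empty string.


LZ78 encoding steps:
Dictionary: {0: ''}
Step 1: w='' (idx 0), next='c' -> output (0, 'c'), add 'c' as idx 1
Step 2: w='c' (idx 1), next='c' -> output (1, 'c'), add 'cc' as idx 2
Step 3: w='c' (idx 1), next='a' -> output (1, 'a'), add 'ca' as idx 3
Step 4: w='cc' (idx 2), next='c' -> output (2, 'c'), add 'ccc' as idx 4
Step 5: w='ca' (idx 3), next='a' -> output (3, 'a'), add 'caa' as idx 5
Step 6: w='' (idx 0), next='a' -> output (0, 'a'), add 'a' as idx 6
Step 7: w='cc' (idx 2), end of input -> output (2, '')


Encoded: [(0, 'c'), (1, 'c'), (1, 'a'), (2, 'c'), (3, 'a'), (0, 'a'), (2, '')]


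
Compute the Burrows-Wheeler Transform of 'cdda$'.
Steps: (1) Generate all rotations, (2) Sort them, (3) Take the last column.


Rotations (sorted):
  0: $cdda -> last char: a
  1: a$cdd -> last char: d
  2: cdda$ -> last char: $
  3: da$cd -> last char: d
  4: dda$c -> last char: c


BWT = ad$dc


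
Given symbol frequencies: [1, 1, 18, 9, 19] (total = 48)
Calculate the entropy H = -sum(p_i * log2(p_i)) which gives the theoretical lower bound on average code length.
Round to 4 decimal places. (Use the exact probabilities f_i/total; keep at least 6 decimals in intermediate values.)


Per-symbol terms -p_i * log2(p_i) with p_i = f_i/48:
  p = 1/48 = 0.020833: log2(p) = -5.584963, -p*log2(p) = 0.116353
  p = 1/48 = 0.020833: log2(p) = -5.584963, -p*log2(p) = 0.116353
  p = 18/48 = 0.375000: log2(p) = -1.415037, -p*log2(p) = 0.530639
  p = 9/48 = 0.187500: log2(p) = -2.415037, -p*log2(p) = 0.452820
  p = 19/48 = 0.395833: log2(p) = -1.337035, -p*log2(p) = 0.529243
H = 0.116353 + 0.116353 + 0.530639 + 0.452820 + 0.529243 = 1.745408

H = 1.7454 bits/symbol


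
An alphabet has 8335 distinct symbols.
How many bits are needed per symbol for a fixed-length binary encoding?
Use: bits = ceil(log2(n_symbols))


log2(8335) = 13.025
Bracket: 2^13 = 8192 < 8335 <= 2^14 = 16384
So ceil(log2(8335)) = 14

bits = ceil(log2(8335)) = ceil(13.025) = 14 bits


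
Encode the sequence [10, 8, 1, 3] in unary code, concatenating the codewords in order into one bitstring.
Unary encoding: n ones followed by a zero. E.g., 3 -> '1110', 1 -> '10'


Encode each number as n ones followed by a terminating 0:
  10 -> 11111111110 (11 bits)
  8 -> 111111110 (9 bits)
  1 -> 10 (2 bits)
  3 -> 1110 (4 bits)
Total length = 11 + 9 + 2 + 4 = 26 bits.

Unary([10, 8, 1, 3]) = 11111111110111111110101110 (26 bits)


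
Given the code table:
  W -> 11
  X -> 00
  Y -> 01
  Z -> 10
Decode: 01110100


Decoding:
01 -> Y
11 -> W
01 -> Y
00 -> X


Result: YWYX


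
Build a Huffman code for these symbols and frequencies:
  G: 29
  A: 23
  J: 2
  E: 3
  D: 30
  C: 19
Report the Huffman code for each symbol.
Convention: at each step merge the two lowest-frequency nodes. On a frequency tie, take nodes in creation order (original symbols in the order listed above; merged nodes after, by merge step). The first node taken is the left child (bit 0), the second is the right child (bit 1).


Huffman tree construction:
Step 1: Merge J(2) + E(3) = 5
Step 2: Merge (J+E)(5) + C(19) = 24
Step 3: Merge A(23) + ((J+E)+C)(24) = 47
Step 4: Merge G(29) + D(30) = 59
Step 5: Merge (A+((J+E)+C))(47) + (G+D)(59) = 106
Read each symbol's code off the tree from the root (left child = 0, right child = 1).

Codes:
  G: 10 (length 2)
  A: 00 (length 2)
  J: 0100 (length 4)
  E: 0101 (length 4)
  D: 11 (length 2)
  C: 011 (length 3)
Average code length: 241/106 = 2.2736 bits/symbol
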